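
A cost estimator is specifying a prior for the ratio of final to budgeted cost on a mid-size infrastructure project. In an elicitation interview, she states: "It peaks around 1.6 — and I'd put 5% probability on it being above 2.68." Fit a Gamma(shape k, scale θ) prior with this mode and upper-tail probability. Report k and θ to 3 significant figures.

k ≈ 11.5, θ ≈ 0.152

Gamma(k,θ) with k>1 has mode (k−1)θ, so θ = 1.6/(k−1).
Need P(X < 2.68) = 0.95 with θ tied to k this way. Start at k = 2, θ = 1.6: P(X<2.68) ≈ 0.499.
Too low — raise k to concentrate. Iterating converges to k ≈ 11.5.
Then θ = 1.6/(11.5−1) ≈ 0.152.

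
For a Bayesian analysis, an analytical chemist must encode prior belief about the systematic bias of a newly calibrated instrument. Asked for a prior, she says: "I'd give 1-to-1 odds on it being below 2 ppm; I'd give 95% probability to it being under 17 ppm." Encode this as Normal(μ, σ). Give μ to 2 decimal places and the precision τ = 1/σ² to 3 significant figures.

μ = 2.00, τ = 0.012

The p-quantile of Normal(μ,σ) is μ + z_p·σ, with z_{0.5} = 0 and z_{0.95} = 1.645.
Eliminate σ: μ = (z₂·x₁ − z₁·x₂)/(z₂ − z₁) = (1.645·2 − (0)·17)/1.645 = 2.00.
Then σ = (x₂ − x₁)/(z₂ − z₁) = (17 − 2)/1.645 = 9.12.
Precision τ = 1/σ² = 1/9.119² = 0.012.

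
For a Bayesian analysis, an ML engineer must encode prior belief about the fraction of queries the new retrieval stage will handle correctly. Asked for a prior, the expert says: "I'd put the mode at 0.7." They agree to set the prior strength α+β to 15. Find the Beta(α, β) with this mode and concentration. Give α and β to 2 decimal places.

α = 10.10, β = 4.90

For α,β > 1 the Beta mode is (α−1)/(α+β−2). With α+β = 15, the mode is (α−1)/13.
Set (α−1)/13 = 0.7 → α = 1 + 0.7·13 = 10.10.
β = 15 − α = 4.90.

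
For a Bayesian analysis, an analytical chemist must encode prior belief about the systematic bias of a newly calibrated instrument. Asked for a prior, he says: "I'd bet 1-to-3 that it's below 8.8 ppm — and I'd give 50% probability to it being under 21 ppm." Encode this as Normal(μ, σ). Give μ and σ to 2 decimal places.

For Normal(μ,σ), the p-quantile is μ + z_p·σ. Here z_{0.25} = -0.6745, z_{0.5} = 0.
So 8.8 = μ − 0.6745σ and 21 = μ + 0σ.
Subtracting: σ = (21 − 8.8)/(0 − (-0.6745)) = 18.09.
Then μ = 8.8 − (-0.6745)·18.09 = 21.00.

μ = 21.00, σ = 18.09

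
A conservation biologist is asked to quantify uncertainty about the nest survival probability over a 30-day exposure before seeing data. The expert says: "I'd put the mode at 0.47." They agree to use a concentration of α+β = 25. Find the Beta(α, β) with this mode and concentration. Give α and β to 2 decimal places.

For α,β > 1 the Beta mode is (α−1)/(α+β−2). With α+β = 25, the mode is (α−1)/23.
Set (α−1)/23 = 0.47 → α = 1 + 0.47·23 = 11.81.
β = 25 − α = 13.19.

α = 11.81, β = 13.19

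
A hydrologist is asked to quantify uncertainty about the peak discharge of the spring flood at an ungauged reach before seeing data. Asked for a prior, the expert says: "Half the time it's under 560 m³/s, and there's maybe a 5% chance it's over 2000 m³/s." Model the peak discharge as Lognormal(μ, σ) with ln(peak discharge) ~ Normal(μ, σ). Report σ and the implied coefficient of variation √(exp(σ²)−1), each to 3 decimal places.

If T ~ Lognormal(μ,σ) then ln T ~ Normal(μ,σ), so the p-quantile of ln T is μ + z_p·σ.
ln(560) = 6.328 and ln(2000) = 7.601; z_{0.5} = 0, z_{0.95} = 1.645.
σ = (7.601 − 6.328)/(1.645 − (0)) = 0.774.
μ = 6.328 − (0)·0.774 = 6.328.
CV = √(exp(σ²)−1) = √(exp(0.5989)−1) = 0.906.

σ ≈ 0.774, CV ≈ 0.906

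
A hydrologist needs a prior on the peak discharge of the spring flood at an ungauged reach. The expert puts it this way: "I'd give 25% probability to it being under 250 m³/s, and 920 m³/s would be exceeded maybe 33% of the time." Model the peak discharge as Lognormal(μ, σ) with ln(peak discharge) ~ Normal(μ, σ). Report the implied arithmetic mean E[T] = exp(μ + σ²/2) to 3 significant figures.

If T ~ Lognormal(μ,σ) then ln T ~ Normal(μ,σ), so the p-quantile of ln T is μ + z_p·σ.
ln(250) = 5.521 and ln(920) = 6.824; z_{0.25} = -0.6745, z_{0.67} = 0.4399.
σ = (6.824 − 5.521)/(0.4399 − (-0.6745)) = 1.169.
μ = 5.521 − (-0.6745)·1.169 = 6.310.
E[T] = exp(μ + σ²/2) = exp(6.310 + 0.6835) = 1090 m³/s.

E[T] ≈ 1090 m³/s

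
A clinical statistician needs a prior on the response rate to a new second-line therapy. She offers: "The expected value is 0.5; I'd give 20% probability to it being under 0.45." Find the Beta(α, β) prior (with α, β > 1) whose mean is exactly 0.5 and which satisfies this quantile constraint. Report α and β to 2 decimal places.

α ≈ 35.49, β ≈ 35.49

With mean 0.5 fixed, write α = 0.5s, β = 0.5s where s = α+β.
Need P(θ < 0.45) = 0.2 under Beta(0.5s, 0.5s). Normal approximation: (q−m)/√(m(1−m)/s) ≈ z_{0.2} = -0.842, so s ≈ 0.5·0.5·(-0.842)²/(0.45−0.5)² = 70.8.
At s = 70.8: P(θ<0.45) ≈ 0.200. Adjusting to match 0.2 gives s ≈ 70.98.
So α = 0.5·70.98 ≈ 35.49, β = 0.5·70.98 ≈ 35.49.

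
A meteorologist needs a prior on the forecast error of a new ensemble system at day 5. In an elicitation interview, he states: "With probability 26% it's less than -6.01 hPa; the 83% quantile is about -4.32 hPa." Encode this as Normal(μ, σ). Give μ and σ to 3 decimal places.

For Normal(μ,σ), the p-quantile is μ + z_p·σ. Here z_{0.26} = -0.6433, z_{0.83} = 0.9542.
So -6.01 = μ − 0.6433σ and -4.32 = μ + 0.9542σ.
Subtracting: σ = (-4.32 − -6.01)/(0.9542 − (-0.6433)) = 1.058.
Then μ = -6.01 − (-0.6433)·1.058 = -5.329.

μ = -5.329, σ = 1.058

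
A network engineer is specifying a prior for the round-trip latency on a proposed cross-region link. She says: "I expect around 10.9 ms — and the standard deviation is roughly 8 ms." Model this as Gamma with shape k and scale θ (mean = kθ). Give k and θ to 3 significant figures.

k ≈ 1.86, θ ≈ 5.87

For Gamma(k, scale θ): mean = kθ, variance = kθ², so CV = 1/√k.
CV = SD/mean = 8/10.9 = 0.7339, hence k = 1/CV² = 1.86.
Then θ = mean/k = 10.9/1.86 = 5.87.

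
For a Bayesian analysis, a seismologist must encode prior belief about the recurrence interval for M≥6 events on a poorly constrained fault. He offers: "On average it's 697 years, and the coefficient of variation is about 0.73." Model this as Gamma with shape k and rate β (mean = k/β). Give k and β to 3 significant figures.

For Gamma(k, rate β): mean = k/β, variance = k/β², so CV = 1/√k.
CV = 0.73, hence k = 1/CV² = 1.88.
Then β = k/mean = 1.88/697 = 0.00269.

k ≈ 1.88, β ≈ 0.00269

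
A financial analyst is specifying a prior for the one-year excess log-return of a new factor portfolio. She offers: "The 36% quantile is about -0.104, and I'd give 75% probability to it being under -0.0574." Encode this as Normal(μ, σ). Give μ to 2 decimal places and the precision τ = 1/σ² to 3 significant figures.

μ = -0.09, τ = 491

The p-quantile of Normal(μ,σ) is μ + z_p·σ, with z_{0.36} = -0.3585 and z_{0.75} = 0.6745.
Eliminate σ: μ = (z₂·x₁ − z₁·x₂)/(z₂ − z₁) = (0.6745·-0.104 − (-0.3585)·-0.0574)/1.033 = -0.09.
Then σ = (x₂ − x₁)/(z₂ − z₁) = (-0.0574 − -0.104)/1.033 = 0.05.
Precision τ = 1/σ² = 1/0.04511² = 491.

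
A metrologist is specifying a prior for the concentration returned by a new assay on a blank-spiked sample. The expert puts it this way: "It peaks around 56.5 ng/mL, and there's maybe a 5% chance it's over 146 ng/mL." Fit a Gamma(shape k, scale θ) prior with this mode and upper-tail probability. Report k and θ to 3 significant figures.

Gamma(k,θ) with k>1 has mode (k−1)θ, so θ = 56.5/(k−1).
Need P(X < 146) = 0.95 with θ tied to k this way. Start at k = 2, θ = 56.5: P(X<146) ≈ 0.730.
Too low — raise k to concentrate. Iterating converges to k ≈ 4.
Then θ = 56.5/(4−1) ≈ 18.8.

k ≈ 4, θ ≈ 18.8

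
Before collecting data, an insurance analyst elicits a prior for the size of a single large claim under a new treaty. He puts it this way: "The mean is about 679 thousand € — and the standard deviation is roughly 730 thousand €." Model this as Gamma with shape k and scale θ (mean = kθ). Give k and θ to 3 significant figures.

For Gamma(k, scale θ): mean = kθ, variance = kθ², so CV = 1/√k.
CV = SD/mean = 730/679 = 1.075, hence k = 1/CV² = 0.865.
Then θ = mean/k = 679/0.865 = 785.

k ≈ 0.865, θ ≈ 785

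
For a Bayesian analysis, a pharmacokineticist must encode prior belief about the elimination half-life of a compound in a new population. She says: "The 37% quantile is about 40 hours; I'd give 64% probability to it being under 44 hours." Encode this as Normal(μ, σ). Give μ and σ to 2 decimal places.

The p-quantile of Normal(μ,σ) is μ + z_p·σ, with z_{0.37} = -0.3319 and z_{0.64} = 0.3585.
Eliminate σ: μ = (z₂·x₁ − z₁·x₂)/(z₂ − z₁) = (0.3585·40 − (-0.3319)·44)/0.6903 = 41.92.
Then σ = (x₂ − x₁)/(z₂ − z₁) = (44 − 40)/0.6903 = 5.79.

μ = 41.92, σ = 5.79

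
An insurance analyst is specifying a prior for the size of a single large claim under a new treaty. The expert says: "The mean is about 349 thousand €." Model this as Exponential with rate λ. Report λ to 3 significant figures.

λ ≈ 0.00287

Exponential mean = 1/λ, so λ = 1/349.0 = 0.00287.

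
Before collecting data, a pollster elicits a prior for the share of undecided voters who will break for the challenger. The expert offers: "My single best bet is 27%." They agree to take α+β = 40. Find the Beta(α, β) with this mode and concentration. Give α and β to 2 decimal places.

α = 11.26, β = 28.74

For α,β > 1 the Beta mode is (α−1)/(α+β−2). With α+β = 40, the mode is (α−1)/38.
Set (α−1)/38 = 0.27 → α = 1 + 0.27·38 = 11.26.
β = 40 − α = 28.74.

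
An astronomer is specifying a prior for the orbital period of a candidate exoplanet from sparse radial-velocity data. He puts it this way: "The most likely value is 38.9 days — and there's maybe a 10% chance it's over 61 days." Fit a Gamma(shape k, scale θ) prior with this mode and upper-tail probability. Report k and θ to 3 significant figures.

k ≈ 10.3, θ ≈ 4.2

Gamma(k,θ) with k>1 has mode (k−1)θ, so θ = 38.9/(k−1).
Need P(X < 61) = 0.9 with θ tied to k this way. Start at k = 2, θ = 38.9: P(X<61) ≈ 0.465.
Too low — raise k to concentrate. Iterating converges to k ≈ 10.3.
Then θ = 38.9/(10.3−1) ≈ 4.2.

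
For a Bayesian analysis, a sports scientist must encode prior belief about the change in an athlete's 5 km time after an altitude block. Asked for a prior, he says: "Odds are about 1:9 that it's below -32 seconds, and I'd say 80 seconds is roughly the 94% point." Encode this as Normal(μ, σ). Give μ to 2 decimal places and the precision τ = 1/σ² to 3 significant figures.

The p-quantile of Normal(μ,σ) is μ + z_p·σ, with z_{0.1} = -1.282 and z_{0.94} = 1.555.
Eliminate σ: μ = (z₂·x₁ − z₁·x₂)/(z₂ − z₁) = (1.555·-32 − (-1.282)·80)/2.836 = 18.61.
Then σ = (x₂ − x₁)/(z₂ − z₁) = (80 − -32)/2.836 = 39.49.
Precision τ = 1/σ² = 1/39.49² = 0.000641.

μ = 18.61, τ = 0.000641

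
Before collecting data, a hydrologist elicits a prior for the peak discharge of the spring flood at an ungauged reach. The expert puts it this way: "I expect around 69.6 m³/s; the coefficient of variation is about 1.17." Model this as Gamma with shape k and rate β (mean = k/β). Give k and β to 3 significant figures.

k ≈ 0.731, β ≈ 0.0105

For Gamma(k, rate β): mean = k/β, variance = k/β², so CV = 1/√k.
CV = 1.17, hence k = 1/CV² = 0.731.
Then β = k/mean = 0.731/69.6 = 0.0105.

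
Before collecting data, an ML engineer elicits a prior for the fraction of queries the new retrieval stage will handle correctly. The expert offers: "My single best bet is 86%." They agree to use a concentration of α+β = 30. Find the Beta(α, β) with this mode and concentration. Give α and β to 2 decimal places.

For α,β > 1 the Beta mode is (α−1)/(α+β−2). With α+β = 30, the mode is (α−1)/28.
Set (α−1)/28 = 0.86 → α = 1 + 0.86·28 = 25.08.
β = 30 − α = 4.92.

α = 25.08, β = 4.92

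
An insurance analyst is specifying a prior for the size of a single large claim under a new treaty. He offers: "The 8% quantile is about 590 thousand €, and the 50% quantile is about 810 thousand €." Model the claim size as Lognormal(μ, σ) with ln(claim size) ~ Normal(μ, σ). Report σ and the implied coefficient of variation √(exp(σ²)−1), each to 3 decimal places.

σ ≈ 0.226, CV ≈ 0.228

If T ~ Lognormal(μ,σ) then ln T ~ Normal(μ,σ), so the p-quantile of ln T is μ + z_p·σ.
ln(590) = 6.38 and ln(810) = 6.697; z_{0.08} = -1.405, z_{0.5} = 0.
σ = (6.697 − 6.38)/(0 − (-1.405)) = 0.226.
μ = 6.38 − (-1.405)·0.226 = 6.697.
CV = √(exp(σ²)−1) = √(exp(0.0509)−1) = 0.228.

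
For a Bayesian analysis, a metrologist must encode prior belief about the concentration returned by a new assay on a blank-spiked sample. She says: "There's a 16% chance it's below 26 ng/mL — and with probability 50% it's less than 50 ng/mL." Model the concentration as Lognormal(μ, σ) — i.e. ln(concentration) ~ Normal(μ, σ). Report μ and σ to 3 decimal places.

If T ~ Lognormal(μ,σ) then ln T ~ Normal(μ,σ), so the p-quantile of ln T is μ + z_p·σ.
ln(26) = 3.258 and ln(50) = 3.912; z_{0.16} = -0.9945, z_{0.5} = 0.
σ = (3.912 − 3.258)/(0 − (-0.9945)) = 0.658.
μ = 3.258 − (-0.9945)·0.658 = 3.912.

μ ≈ 3.912, σ ≈ 0.658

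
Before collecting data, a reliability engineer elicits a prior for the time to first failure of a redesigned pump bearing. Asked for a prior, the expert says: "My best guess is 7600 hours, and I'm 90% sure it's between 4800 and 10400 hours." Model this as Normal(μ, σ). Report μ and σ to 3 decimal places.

μ = 7600.000, σ = 1702.279

A symmetric 90% interval runs μ ± z·σ with z = 1.645.
Half-width = 2800, so σ = 2800/1.645 = 1702.279.
μ is the stated best guess, 7600.000.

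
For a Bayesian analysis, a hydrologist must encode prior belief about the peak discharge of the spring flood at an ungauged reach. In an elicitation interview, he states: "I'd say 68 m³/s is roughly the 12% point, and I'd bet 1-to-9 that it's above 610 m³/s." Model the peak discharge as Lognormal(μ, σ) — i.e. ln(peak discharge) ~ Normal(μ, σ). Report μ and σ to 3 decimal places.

If T ~ Lognormal(μ,σ) then ln T ~ Normal(μ,σ), so the p-quantile of ln T is μ + z_p·σ.
ln(68) = 4.22 and ln(610) = 6.413; z_{0.12} = -1.175, z_{0.9} = 1.282.
σ = (6.413 − 4.22)/(1.282 − (-1.175)) = 0.893.
μ = 4.22 − (-1.175)·0.893 = 5.269.

μ ≈ 5.269, σ ≈ 0.893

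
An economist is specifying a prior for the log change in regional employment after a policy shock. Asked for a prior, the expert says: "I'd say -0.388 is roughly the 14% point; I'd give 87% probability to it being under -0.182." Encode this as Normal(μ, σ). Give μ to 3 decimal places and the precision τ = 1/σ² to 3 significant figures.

For Normal(μ,σ), the p-quantile is μ + z_p·σ. Here z_{0.14} = -1.08, z_{0.87} = 1.126.
So -0.388 = μ − 1.08σ and -0.182 = μ + 1.126σ.
Subtracting: σ = (-0.182 − -0.388)/(1.126 − (-1.08)) = 0.093.
Then μ = -0.388 − (-1.08)·0.093 = -0.287.
Precision τ = 1/σ² = 1/0.09335² = 115.

μ = -0.287, τ = 115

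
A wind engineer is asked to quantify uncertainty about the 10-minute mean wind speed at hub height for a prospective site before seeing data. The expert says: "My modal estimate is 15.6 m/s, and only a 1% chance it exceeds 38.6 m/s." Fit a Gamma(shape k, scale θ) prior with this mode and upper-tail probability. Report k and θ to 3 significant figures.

Gamma(k,θ) with k>1 has mode (k−1)θ, so θ = 15.6/(k−1).
Need P(X < 38.6) = 0.99 with θ tied to k this way. Start at k = 2, θ = 15.6: P(X<38.6) ≈ 0.707.
Too low — raise k to concentrate. Iterating converges to k ≈ 6.73.
Then θ = 15.6/(6.73−1) ≈ 2.72.

k ≈ 6.73, θ ≈ 2.72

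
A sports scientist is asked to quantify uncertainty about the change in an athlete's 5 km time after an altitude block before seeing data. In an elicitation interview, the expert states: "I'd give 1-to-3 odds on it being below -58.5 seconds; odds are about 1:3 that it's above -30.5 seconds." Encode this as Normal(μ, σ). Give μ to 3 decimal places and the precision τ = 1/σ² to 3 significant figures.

The p-quantile of Normal(μ,σ) is μ + z_p·σ, with z_{0.25} = -0.6745 and z_{0.75} = 0.6745.
Eliminate σ: μ = (z₂·x₁ − z₁·x₂)/(z₂ − z₁) = (0.6745·-58.5 − (-0.6745)·-30.5)/1.349 = -44.500.
Then σ = (x₂ − x₁)/(z₂ − z₁) = (-30.5 − -58.5)/1.349 = 20.756.
Precision τ = 1/σ² = 1/20.76² = 0.00232.

μ = -44.500, τ = 0.00232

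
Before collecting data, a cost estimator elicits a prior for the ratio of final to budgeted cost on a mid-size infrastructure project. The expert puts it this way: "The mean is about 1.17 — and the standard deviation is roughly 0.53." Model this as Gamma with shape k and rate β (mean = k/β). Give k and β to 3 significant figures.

For Gamma(k, rate β): mean = k/β, variance = k/β², so CV = 1/√k.
CV = SD/mean = 0.53/1.17 = 0.453, hence k = 1/CV² = 4.87.
Then β = k/mean = 4.87/1.17 = 4.17.

k ≈ 4.87, β ≈ 4.17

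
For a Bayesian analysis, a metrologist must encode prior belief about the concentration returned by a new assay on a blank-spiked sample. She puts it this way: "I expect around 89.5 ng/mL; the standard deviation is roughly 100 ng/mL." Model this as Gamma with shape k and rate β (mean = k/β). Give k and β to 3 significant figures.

For Gamma(k, rate β): mean = k/β, variance = k/β², so CV = 1/√k.
CV = SD/mean = 100/89.5 = 1.117, hence k = 1/CV² = 0.801.
Then β = k/mean = 0.801/89.5 = 0.00895.

k ≈ 0.801, β ≈ 0.00895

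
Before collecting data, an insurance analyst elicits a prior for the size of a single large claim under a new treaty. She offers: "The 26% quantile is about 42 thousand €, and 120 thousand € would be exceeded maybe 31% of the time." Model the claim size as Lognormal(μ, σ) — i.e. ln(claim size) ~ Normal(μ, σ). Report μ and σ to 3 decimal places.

If T ~ Lognormal(μ,σ) then ln T ~ Normal(μ,σ), so the p-quantile of ln T is μ + z_p·σ.
ln(42) = 3.738 and ln(120) = 4.787; z_{0.26} = -0.6433, z_{0.69} = 0.4959.
σ = (4.787 − 3.738)/(0.4959 − (-0.6433)) = 0.922.
μ = 3.738 − (-0.6433)·0.922 = 4.331.

μ ≈ 4.331, σ ≈ 0.922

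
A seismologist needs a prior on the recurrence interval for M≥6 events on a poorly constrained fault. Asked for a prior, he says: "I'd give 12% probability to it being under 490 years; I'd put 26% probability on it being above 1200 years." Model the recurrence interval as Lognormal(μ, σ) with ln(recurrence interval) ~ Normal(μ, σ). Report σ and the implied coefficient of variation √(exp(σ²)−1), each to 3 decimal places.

If T ~ Lognormal(μ,σ) then ln T ~ Normal(μ,σ), so the p-quantile of ln T is μ + z_p·σ.
ln(490) = 6.194 and ln(1200) = 7.09; z_{0.12} = -1.175, z_{0.74} = 0.6433.
σ = (7.09 − 6.194)/(0.6433 − (-1.175)) = 0.493.
μ = 6.194 − (-1.175)·0.493 = 6.773.
CV = √(exp(σ²)−1) = √(exp(0.2426)−1) = 0.524.

σ ≈ 0.493, CV ≈ 0.524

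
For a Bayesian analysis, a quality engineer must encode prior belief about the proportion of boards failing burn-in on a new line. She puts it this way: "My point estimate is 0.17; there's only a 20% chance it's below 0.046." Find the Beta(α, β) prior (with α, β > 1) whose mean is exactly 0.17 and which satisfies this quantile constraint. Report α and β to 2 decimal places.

With mean 0.17 fixed, write α = 0.17s, β = 0.83s where s = α+β.
Need P(θ < 0.046) = 0.2 under Beta(0.17s, 0.83s). Normal approximation: (q−m)/√(m(1−m)/s) ≈ z_{0.2} = -0.842, so s ≈ 0.17·0.83·(-0.842)²/(0.046−0.17)² = 6.5.
At s = 6.5: P(θ<0.046) ≈ 0.186. Adjusting to match 0.2 gives s ≈ 6.04.
So α = 0.17·6.04 ≈ 1.03, β = 0.83·6.04 ≈ 5.02.

α ≈ 1.03, β ≈ 5.02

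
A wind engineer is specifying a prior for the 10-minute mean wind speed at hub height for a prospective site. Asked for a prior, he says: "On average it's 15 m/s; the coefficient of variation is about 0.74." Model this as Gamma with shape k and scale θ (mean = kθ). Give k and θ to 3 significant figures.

For Gamma(k, scale θ): mean = kθ, variance = kθ², so CV = 1/√k.
CV = 0.74, hence k = 1/CV² = 1.83.
Then θ = mean/k = 15/1.83 = 8.21.

k ≈ 1.83, θ ≈ 8.21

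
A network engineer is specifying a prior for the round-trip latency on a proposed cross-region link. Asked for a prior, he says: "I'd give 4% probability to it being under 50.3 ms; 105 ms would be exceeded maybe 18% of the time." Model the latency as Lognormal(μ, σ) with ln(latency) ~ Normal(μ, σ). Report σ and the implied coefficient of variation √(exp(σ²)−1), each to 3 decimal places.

σ ≈ 0.276, CV ≈ 0.281

If T ~ Lognormal(μ,σ) then ln T ~ Normal(μ,σ), so the p-quantile of ln T is μ + z_p·σ.
ln(50.3) = 3.918 and ln(105) = 4.654; z_{0.04} = -1.751, z_{0.82} = 0.9154.
σ = (4.654 − 3.918)/(0.9154 − (-1.751)) = 0.276.
μ = 3.918 − (-1.751)·0.276 = 4.401.
CV = √(exp(σ²)−1) = √(exp(0.0762)−1) = 0.281.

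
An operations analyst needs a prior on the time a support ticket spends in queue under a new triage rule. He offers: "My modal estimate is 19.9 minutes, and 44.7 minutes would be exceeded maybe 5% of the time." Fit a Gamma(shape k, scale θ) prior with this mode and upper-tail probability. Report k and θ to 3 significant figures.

k ≈ 5.19, θ ≈ 4.75

Gamma(k,θ) with k>1 has mode (k−1)θ, so θ = 19.9/(k−1).
Need P(X < 44.7) = 0.95 with θ tied to k this way. Start at k = 2, θ = 19.9: P(X<44.7) ≈ 0.657.
Too low — raise k to concentrate. Iterating converges to k ≈ 5.19.
Then θ = 19.9/(5.19−1) ≈ 4.75.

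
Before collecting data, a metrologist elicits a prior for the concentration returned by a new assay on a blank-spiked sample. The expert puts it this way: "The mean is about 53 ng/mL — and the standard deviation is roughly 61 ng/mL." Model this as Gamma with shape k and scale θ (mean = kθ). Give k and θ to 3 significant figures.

k ≈ 0.755, θ ≈ 70.2

For Gamma(k, scale θ): mean = kθ, variance = kθ², so CV = 1/√k.
CV = SD/mean = 61/53 = 1.151, hence k = 1/CV² = 0.755.
Then θ = mean/k = 53/0.755 = 70.2.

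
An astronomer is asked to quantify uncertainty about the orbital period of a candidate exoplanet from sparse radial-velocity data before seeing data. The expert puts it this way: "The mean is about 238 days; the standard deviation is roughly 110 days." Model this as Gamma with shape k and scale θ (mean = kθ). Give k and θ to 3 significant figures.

k ≈ 4.68, θ ≈ 50.8

For Gamma(k, scale θ): mean = kθ, variance = kθ², so CV = 1/√k.
CV = SD/mean = 110/238 = 0.4622, hence k = 1/CV² = 4.68.
Then θ = mean/k = 238/4.68 = 50.8.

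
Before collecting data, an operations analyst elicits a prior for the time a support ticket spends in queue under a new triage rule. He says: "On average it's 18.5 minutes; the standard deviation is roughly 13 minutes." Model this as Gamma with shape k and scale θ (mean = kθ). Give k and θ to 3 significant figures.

For Gamma(k, scale θ): mean = kθ, variance = kθ², so CV = 1/√k.
CV = SD/mean = 13/18.5 = 0.7027, hence k = 1/CV² = 2.03.
Then θ = mean/k = 18.5/2.03 = 9.14.

k ≈ 2.03, θ ≈ 9.14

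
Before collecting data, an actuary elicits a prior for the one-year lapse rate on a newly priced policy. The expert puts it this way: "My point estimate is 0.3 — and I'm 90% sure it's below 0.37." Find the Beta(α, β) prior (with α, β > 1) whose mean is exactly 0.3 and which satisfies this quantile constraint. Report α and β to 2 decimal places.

α ≈ 21.70, β ≈ 50.63

With mean 0.3 fixed, write α = 0.3s, β = 0.7s where s = α+β.
Need P(θ < 0.37) = 0.9 under Beta(0.3s, 0.7s). Normal approximation: (q−m)/√(m(1−m)/s) ≈ z_{0.9} = 1.28, so s ≈ 0.3·0.7·(1.28)²/(0.37−0.3)² = 70.4.
At s = 70.4: P(θ<0.37) ≈ 0.897. Adjusting to match 0.9 gives s ≈ 72.32.
So α = 0.3·72.32 ≈ 21.70, β = 0.7·72.32 ≈ 50.63.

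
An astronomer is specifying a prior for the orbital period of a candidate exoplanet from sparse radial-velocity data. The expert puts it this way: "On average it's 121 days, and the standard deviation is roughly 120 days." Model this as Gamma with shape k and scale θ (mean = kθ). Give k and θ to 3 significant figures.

For Gamma(k, scale θ): mean = kθ, variance = kθ², so CV = 1/√k.
CV = SD/mean = 120/121 = 0.9917, hence k = 1/CV² = 1.02.
Then θ = mean/k = 121/1.02 = 119.

k ≈ 1.02, θ ≈ 119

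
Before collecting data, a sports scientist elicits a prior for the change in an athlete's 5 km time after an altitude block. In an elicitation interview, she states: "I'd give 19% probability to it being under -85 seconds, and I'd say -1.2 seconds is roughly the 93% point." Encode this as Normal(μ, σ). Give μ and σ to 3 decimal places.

For Normal(μ,σ), the p-quantile is μ + z_p·σ. Here z_{0.19} = -0.8779, z_{0.93} = 1.476.
So -85 = μ − 0.8779σ and -1.2 = μ + 1.476σ.
Subtracting: σ = (-1.2 − -85)/(1.476 − (-0.8779)) = 35.604.
Then μ = -85 − (-0.8779)·35.604 = -53.744.

μ = -53.744, σ = 35.604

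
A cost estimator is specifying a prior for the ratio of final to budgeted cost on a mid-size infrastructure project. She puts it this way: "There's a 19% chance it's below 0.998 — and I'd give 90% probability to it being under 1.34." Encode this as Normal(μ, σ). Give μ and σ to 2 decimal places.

μ = 1.14, σ = 0.16

For Normal(μ,σ), the p-quantile is μ + z_p·σ. Here z_{0.19} = -0.8779, z_{0.9} = 1.282.
So 0.998 = μ − 0.8779σ and 1.34 = μ + 1.282σ.
Subtracting: σ = (1.34 − 0.998)/(1.282 − (-0.8779)) = 0.16.
Then μ = 0.998 − (-0.8779)·0.16 = 1.14.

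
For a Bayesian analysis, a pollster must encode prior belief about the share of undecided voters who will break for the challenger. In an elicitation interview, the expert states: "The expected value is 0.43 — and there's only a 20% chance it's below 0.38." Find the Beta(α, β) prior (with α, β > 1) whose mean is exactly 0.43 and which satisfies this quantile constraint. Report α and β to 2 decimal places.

α ≈ 30.14, β ≈ 39.95

With mean 0.43 fixed, write α = 0.43s, β = 0.57s where s = α+β.
Need P(θ < 0.38) = 0.2 under Beta(0.43s, 0.57s). Normal approximation: (q−m)/√(m(1−m)/s) ≈ z_{0.2} = -0.842, so s ≈ 0.43·0.57·(-0.842)²/(0.38−0.43)² = 69.4.
At s = 69.4: P(θ<0.38) ≈ 0.201. Adjusting to match 0.2 gives s ≈ 70.09.
So α = 0.43·70.09 ≈ 30.14, β = 0.57·70.09 ≈ 39.95.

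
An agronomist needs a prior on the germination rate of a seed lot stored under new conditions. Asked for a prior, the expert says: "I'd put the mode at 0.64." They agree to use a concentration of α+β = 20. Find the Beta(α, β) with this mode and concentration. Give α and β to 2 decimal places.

For α,β > 1 the Beta mode is (α−1)/(α+β−2). With α+β = 20, the mode is (α−1)/18.
Set (α−1)/18 = 0.64 → α = 1 + 0.64·18 = 12.52.
β = 20 − α = 7.48.

α = 12.52, β = 7.48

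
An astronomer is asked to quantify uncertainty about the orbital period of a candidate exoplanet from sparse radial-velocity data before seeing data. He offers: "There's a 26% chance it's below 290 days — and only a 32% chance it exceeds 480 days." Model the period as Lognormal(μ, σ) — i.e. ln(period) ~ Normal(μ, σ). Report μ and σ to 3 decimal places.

If T ~ Lognormal(μ,σ) then ln T ~ Normal(μ,σ), so the p-quantile of ln T is μ + z_p·σ.
ln(290) = 5.67 and ln(480) = 6.174; z_{0.26} = -0.6433, z_{0.68} = 0.4677.
σ = (6.174 − 5.67)/(0.4677 − (-0.6433)) = 0.454.
μ = 5.67 − (-0.6433)·0.454 = 5.962.

μ ≈ 5.962, σ ≈ 0.454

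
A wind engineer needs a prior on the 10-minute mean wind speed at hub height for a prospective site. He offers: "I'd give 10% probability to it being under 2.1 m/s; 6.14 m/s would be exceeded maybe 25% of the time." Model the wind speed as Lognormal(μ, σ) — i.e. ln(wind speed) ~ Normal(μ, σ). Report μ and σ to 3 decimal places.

μ ≈ 1.445, σ ≈ 0.548

If T ~ Lognormal(μ,σ) then ln T ~ Normal(μ,σ), so the p-quantile of ln T is μ + z_p·σ.
ln(2.1) = 0.7419 and ln(6.14) = 1.815; z_{0.1} = -1.282, z_{0.75} = 0.6745.
σ = (1.815 − 0.7419)/(0.6745 − (-1.282)) = 0.548.
μ = 0.7419 − (-1.282)·0.548 = 1.445.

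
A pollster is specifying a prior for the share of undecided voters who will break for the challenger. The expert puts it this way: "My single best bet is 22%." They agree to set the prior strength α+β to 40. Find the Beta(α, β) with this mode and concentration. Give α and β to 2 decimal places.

For α,β > 1 the Beta mode is (α−1)/(α+β−2). With α+β = 40, the mode is (α−1)/38.
Set (α−1)/38 = 0.22 → α = 1 + 0.22·38 = 9.36.
β = 40 − α = 30.64.

α = 9.36, β = 30.64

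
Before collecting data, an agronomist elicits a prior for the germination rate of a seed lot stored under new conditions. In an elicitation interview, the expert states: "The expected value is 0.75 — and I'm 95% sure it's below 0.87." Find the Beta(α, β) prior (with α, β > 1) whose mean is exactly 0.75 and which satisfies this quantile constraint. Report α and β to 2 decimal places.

α ≈ 21.60, β ≈ 7.20

With mean 0.75 fixed, write α = 0.75s, β = 0.25s where s = α+β.
Need P(θ < 0.87) = 0.95 under Beta(0.75s, 0.25s). Normal approximation: (q−m)/√(m(1−m)/s) ≈ z_{0.95} = 1.64, so s ≈ 0.75·0.25·(1.64)²/(0.87−0.75)² = 35.2.
At s = 35.2: P(θ<0.87) ≈ 0.967. Adjusting to match 0.95 gives s ≈ 28.80.
So α = 0.75·28.80 ≈ 21.60, β = 0.25·28.80 ≈ 7.20.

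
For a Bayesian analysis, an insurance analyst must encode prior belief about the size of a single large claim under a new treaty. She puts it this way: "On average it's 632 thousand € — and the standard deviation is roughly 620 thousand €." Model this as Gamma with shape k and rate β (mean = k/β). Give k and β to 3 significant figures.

For Gamma(k, rate β): mean = k/β, variance = k/β², so CV = 1/√k.
CV = SD/mean = 620/632 = 0.981, hence k = 1/CV² = 1.04.
Then β = k/mean = 1.04/632 = 0.00164.

k ≈ 1.04, β ≈ 0.00164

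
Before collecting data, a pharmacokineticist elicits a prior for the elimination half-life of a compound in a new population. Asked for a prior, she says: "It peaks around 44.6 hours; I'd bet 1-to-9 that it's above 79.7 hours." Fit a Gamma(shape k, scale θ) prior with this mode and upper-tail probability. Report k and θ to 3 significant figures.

k ≈ 6.65, θ ≈ 7.9

Gamma(k,θ) with k>1 has mode (k−1)θ, so θ = 44.6/(k−1).
Need P(X < 79.7) = 0.9 with θ tied to k this way. Start at k = 2, θ = 44.6: P(X<79.7) ≈ 0.533.
Too low — raise k to concentrate. Iterating converges to k ≈ 6.65.
Then θ = 44.6/(6.65−1) ≈ 7.9.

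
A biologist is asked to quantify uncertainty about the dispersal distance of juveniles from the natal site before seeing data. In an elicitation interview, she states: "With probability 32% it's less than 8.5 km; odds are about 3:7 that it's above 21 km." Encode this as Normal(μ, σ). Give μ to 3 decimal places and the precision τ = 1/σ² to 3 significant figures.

For Normal(μ,σ), the p-quantile is μ + z_p·σ. Here z_{0.32} = -0.4677, z_{0.7} = 0.5244.
So 8.5 = μ − 0.4677σ and 21 = μ + 0.5244σ.
Subtracting: σ = (21 − 8.5)/(0.5244 − (-0.4677)) = 12.600.
Then μ = 8.5 − (-0.4677)·12.600 = 14.393.
Precision τ = 1/σ² = 1/12.6² = 0.0063.

μ = 14.393, τ = 0.0063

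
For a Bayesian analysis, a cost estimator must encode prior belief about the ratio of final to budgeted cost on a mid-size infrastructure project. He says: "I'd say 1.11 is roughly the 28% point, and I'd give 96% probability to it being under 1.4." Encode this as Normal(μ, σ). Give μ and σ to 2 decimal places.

The p-quantile of Normal(μ,σ) is μ + z_p·σ, with z_{0.28} = -0.5828 and z_{0.96} = 1.751.
Eliminate σ: μ = (z₂·x₁ − z₁·x₂)/(z₂ − z₁) = (1.751·1.11 − (-0.5828)·1.4)/2.334 = 1.18.
Then σ = (x₂ − x₁)/(z₂ − z₁) = (1.4 − 1.11)/2.334 = 0.12.

μ = 1.18, σ = 0.12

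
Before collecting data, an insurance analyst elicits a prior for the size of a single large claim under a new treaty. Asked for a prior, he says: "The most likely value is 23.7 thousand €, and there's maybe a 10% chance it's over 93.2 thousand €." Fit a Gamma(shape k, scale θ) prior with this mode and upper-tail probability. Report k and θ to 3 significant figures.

Gamma(k,θ) with k>1 has mode (k−1)θ, so θ = 23.7/(k−1).
Need P(X < 93.2) = 0.9 with θ tied to k this way. Start at k = 2, θ = 23.7: P(X<93.2) ≈ 0.903.
Too high — lower k to spread out. Iterating converges to k ≈ 1.98.
Then θ = 23.7/(1.98−1) ≈ 24.1.

k ≈ 1.98, θ ≈ 24.1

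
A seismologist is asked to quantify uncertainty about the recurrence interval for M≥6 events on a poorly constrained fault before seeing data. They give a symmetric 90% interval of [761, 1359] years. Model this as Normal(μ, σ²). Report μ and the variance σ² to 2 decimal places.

μ = 1060.00, σ² = 33043.64

A symmetric 90% interval runs μ ± z·σ with z = 1.645.
Half-width = 299, so σ = 299/1.645 = 181.779 and σ² = 33043.64.
μ is the interval midpoint, 1060.00.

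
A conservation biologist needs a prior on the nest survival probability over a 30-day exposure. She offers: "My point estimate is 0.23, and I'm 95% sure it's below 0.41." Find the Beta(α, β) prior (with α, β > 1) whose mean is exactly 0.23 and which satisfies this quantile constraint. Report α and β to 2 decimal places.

α ≈ 3.92, β ≈ 13.12

With mean 0.23 fixed, write α = 0.23s, β = 0.77s where s = α+β.
Need P(θ < 0.41) = 0.95 under Beta(0.23s, 0.77s). Normal approximation: (q−m)/√(m(1−m)/s) ≈ z_{0.95} = 1.64, so s ≈ 0.23·0.77·(1.64)²/(0.41−0.23)² = 14.8.
At s = 14.8: P(θ<0.41) ≈ 0.939. Adjusting to match 0.95 gives s ≈ 17.05.
So α = 0.23·17.05 ≈ 3.92, β = 0.77·17.05 ≈ 13.12.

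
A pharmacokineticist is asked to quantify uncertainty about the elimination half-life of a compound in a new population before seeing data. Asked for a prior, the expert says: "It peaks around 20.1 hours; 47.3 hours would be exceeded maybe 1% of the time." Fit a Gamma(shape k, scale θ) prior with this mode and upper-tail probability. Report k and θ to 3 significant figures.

k ≈ 7.49, θ ≈ 3.1

Gamma(k,θ) with k>1 has mode (k−1)θ, so θ = 20.1/(k−1).
Need P(X < 47.3) = 0.99 with θ tied to k this way. Start at k = 2, θ = 20.1: P(X<47.3) ≈ 0.681.
Too low — raise k to concentrate. Iterating converges to k ≈ 7.49.
Then θ = 20.1/(7.49−1) ≈ 3.1.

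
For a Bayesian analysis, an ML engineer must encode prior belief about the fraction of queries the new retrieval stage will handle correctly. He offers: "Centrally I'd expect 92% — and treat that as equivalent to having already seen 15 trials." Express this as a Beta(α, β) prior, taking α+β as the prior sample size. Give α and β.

Under the effective-sample-size interpretation, Beta(α, β) has prior mean α/(α+β) and prior sample size α+β.
So α+β = 15 and α/(α+β) = 0.92, giving α = 0.92·15 = 13.8 and β = 15 − 13.8 = 1.2.

α = 13.8, β = 1.2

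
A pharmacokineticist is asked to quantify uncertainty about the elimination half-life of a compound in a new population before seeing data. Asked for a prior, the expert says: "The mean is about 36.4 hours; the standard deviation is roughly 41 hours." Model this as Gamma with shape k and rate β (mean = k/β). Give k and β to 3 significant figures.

For Gamma(k, rate β): mean = k/β, variance = k/β², so CV = 1/√k.
CV = SD/mean = 41/36.4 = 1.126, hence k = 1/CV² = 0.788.
Then β = k/mean = 0.788/36.4 = 0.0217.

k ≈ 0.788, β ≈ 0.0217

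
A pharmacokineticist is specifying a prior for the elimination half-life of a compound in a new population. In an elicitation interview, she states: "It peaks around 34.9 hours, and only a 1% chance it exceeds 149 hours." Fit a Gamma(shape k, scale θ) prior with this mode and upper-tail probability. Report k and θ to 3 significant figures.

k ≈ 2.95, θ ≈ 17.9

Gamma(k,θ) with k>1 has mode (k−1)θ, so θ = 34.9/(k−1).
Need P(X < 149) = 0.99 with θ tied to k this way. Start at k = 2, θ = 34.9: P(X<149) ≈ 0.926.
Too low — raise k to concentrate. Iterating converges to k ≈ 2.95.
Then θ = 34.9/(2.95−1) ≈ 17.9.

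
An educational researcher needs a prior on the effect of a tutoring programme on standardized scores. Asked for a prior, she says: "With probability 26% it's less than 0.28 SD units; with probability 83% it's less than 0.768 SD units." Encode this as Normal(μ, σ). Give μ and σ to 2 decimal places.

μ = 0.48, σ = 0.31

The p-quantile of Normal(μ,σ) is μ + z_p·σ, with z_{0.26} = -0.6433 and z_{0.83} = 0.9542.
Eliminate σ: μ = (z₂·x₁ − z₁·x₂)/(z₂ − z₁) = (0.9542·0.28 − (-0.6433)·0.768)/1.598 = 0.48.
Then σ = (x₂ − x₁)/(z₂ − z₁) = (0.768 − 0.28)/1.598 = 0.31.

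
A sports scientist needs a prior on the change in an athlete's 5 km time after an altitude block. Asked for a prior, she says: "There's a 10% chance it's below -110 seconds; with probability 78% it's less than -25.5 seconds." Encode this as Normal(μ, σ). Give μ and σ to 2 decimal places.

μ = -57.27, σ = 41.14

The p-quantile of Normal(μ,σ) is μ + z_p·σ, with z_{0.1} = -1.282 and z_{0.78} = 0.7722.
Eliminate σ: μ = (z₂·x₁ − z₁·x₂)/(z₂ − z₁) = (0.7722·-110 − (-1.282)·-25.5)/2.054 = -57.27.
Then σ = (x₂ − x₁)/(z₂ − z₁) = (-25.5 − -110)/2.054 = 41.14.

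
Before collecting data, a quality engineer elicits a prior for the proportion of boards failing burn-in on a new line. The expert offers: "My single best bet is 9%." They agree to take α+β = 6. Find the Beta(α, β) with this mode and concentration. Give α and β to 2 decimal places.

For α,β > 1 the Beta mode is (α−1)/(α+β−2). With α+β = 6, the mode is (α−1)/4.
Set (α−1)/4 = 0.09 → α = 1 + 0.09·4 = 1.36.
β = 6 − α = 4.64.

α = 1.36, β = 4.64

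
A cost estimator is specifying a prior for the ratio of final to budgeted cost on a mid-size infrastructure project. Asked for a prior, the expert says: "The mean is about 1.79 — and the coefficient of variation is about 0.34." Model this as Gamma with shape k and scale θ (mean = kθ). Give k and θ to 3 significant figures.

For Gamma(k, scale θ): mean = kθ, variance = kθ², so CV = 1/√k.
CV = 0.34, hence k = 1/CV² = 8.65.
Then θ = mean/k = 1.79/8.65 = 0.207.

k ≈ 8.65, θ ≈ 0.207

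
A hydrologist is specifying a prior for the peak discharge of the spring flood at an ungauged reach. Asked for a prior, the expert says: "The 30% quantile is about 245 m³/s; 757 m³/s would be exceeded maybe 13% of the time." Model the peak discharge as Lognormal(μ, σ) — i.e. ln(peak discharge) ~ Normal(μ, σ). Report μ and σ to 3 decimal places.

If T ~ Lognormal(μ,σ) then ln T ~ Normal(μ,σ), so the p-quantile of ln T is μ + z_p·σ.
ln(245) = 5.501 and ln(757) = 6.629; z_{0.3} = -0.5244, z_{0.87} = 1.126.
σ = (6.629 − 5.501)/(1.126 − (-0.5244)) = 0.683.
μ = 5.501 − (-0.5244)·0.683 = 5.860.

μ ≈ 5.860, σ ≈ 0.683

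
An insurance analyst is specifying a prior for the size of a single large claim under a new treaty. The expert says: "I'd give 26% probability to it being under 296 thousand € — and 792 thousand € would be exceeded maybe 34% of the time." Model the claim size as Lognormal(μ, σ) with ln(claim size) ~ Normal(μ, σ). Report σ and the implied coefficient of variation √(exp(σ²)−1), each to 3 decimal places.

σ ≈ 0.932, CV ≈ 1.177

If T ~ Lognormal(μ,σ) then ln T ~ Normal(μ,σ), so the p-quantile of ln T is μ + z_p·σ.
ln(296) = 5.69 and ln(792) = 6.675; z_{0.26} = -0.6433, z_{0.66} = 0.4125.
σ = (6.675 − 5.69)/(0.4125 − (-0.6433)) = 0.932.
μ = 5.69 − (-0.6433)·0.932 = 6.290.
CV = √(exp(σ²)−1) = √(exp(0.8690)−1) = 1.177.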